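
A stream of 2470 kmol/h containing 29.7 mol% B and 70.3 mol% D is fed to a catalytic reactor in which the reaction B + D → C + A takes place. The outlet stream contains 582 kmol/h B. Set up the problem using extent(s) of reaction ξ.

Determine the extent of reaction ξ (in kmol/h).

For B: n = n₀ − 1ξ → 582 = 733.6 − 1ξ, giving ξ = 151.6 kmol/h.
Outlet amounts (n = n₀ + ν ξ):
  B: 733.6 − 1(151.6) = 582
  D: 1736 − 1(151.6) = 1585
  C: 0 + 1(151.6) = 151.6
  A: 0 + 1(151.6) = 151.6

ξ = 152 kmol/h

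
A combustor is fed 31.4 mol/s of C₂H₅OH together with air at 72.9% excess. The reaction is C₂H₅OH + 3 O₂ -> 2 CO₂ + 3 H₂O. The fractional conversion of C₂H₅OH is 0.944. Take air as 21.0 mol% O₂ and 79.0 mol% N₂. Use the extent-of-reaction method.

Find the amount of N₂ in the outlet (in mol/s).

613 mol/s

Stoichiometric O₂ = 3 × 31.4 = 94.2 mol/s; O₂ fed = 94.2 × 1.729 = 162.9 mol/s.
N₂ fed = 162.9 × 79/21 = 612.7 mol/s.
Fuel reacted = 0.944 × 31.4 → ξ = 29.64 mol/s.
Outlet (n = n₀ + ν ξ):
  C₂H₅OH: 31.4 − 1(29.64) = 1.758
  O₂: 162.9 − 3(29.64) = 73.95
  N₂: 612.7 (inert)
  CO₂: 0 + 2(29.64) = 59.28
  H₂O: 0 + 3(29.64) = 88.92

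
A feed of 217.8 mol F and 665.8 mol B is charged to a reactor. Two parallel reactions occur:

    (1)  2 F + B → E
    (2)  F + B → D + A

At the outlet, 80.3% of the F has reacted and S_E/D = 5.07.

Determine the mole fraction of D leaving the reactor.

0.0217

Conversion of F: F consumed = 0.803 × 217.8 = 174.9 mol = 2ξ₁ + 1ξ₂.
Selectivity: 1ξ₁ / (1ξ₂) = 5.07 → ξ₁ = 5.07 ξ₂.
Substitute: (2·5.07 + 1) ξ₂ = 174.9 → ξ₂ = 15.7 mol, ξ₁ = 79.6 mol.
Outlet amounts (n = n₀ + Σ ν·ξ):
  F: 217.8 − 2(79.6) − 1(15.7) = 42.91
  B: 665.8 − 1(79.6) − 1(15.7) = 570.5
  E: 0 + 1(79.6) = 79.6
  D: 0 + 1(15.7) = 15.7
  A: 0 + 1(15.7) = 15.7
Total out = 724.4 mol; y_D = 15.7 / 724.4 = 0.02167.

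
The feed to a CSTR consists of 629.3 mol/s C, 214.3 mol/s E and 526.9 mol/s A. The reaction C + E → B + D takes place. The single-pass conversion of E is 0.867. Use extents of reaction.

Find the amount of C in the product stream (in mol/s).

E reacted = 0.867 × 214.3 = 185.8 mol/s; ν_E = −1, so ξ = 185.8/1 = 185.8 mol/s.
Outlet amounts (n = n₀ + ν ξ):
  C: 629.3 − 1(185.8) = 443.5
  E: 214.3 − 1(185.8) = 28.5
  B: 0 + 1(185.8) = 185.8
  D: 0 + 1(185.8) = 185.8
  A: 526.9 (inert)

444 mol/s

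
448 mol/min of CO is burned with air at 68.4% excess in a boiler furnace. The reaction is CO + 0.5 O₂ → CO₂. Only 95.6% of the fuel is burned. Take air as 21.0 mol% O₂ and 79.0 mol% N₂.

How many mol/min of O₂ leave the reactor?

Stoichiometric O₂ = 0.5 × 448 = 224 mol/min; O₂ fed = 224 × 1.684 = 377.2 mol/min.
N₂ fed = 377.2 × 79/21 = 1419 mol/min.
Fuel reacted = 0.956 × 448 → ξ = 428.3 mol/min.
Outlet (n = n₀ + ν ξ):
  CO: 448 − 1(428.3) = 19.71
  O₂: 377.2 − 0.5(428.3) = 163.1
  N₂: 1419 (inert)
  CO₂: 0 + 1(428.3) = 428.3

163 mol/min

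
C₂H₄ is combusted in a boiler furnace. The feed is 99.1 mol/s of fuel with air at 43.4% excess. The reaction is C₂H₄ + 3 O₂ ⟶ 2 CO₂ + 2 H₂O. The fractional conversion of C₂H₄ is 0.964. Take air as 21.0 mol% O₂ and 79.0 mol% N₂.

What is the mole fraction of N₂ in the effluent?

Stoichiometric O₂ = 3 × 99.1 = 297.3 mol/s; O₂ fed = 297.3 × 1.434 = 426.3 mol/s.
N₂ fed = 426.3 × 79/21 = 1604 mol/s.
Fuel reacted = 0.964 × 99.1 → ξ = 95.53 mol/s.
Outlet (n = n₀ + ν ξ):
  C₂H₄: 99.1 − 1(95.53) = 3.568
  O₂: 426.3 − 3(95.53) = 139.7
  N₂: 1604 (inert)
  CO₂: 0 + 2(95.53) = 191.1
  H₂O: 0 + 2(95.53) = 191.1
Total out = 2129 mol/s; y_N₂ = 1604 / 2129 = 0.7532.

0.753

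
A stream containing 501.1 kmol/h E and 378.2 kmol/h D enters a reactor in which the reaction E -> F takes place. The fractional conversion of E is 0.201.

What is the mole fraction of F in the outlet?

E reacted = 0.201 × 501.1 = 100.7 kmol/h; ν_E = −1, so ξ = 100.7/1 = 100.7 kmol/h.
Outlet amounts (n = n₀ + ν ξ):
  E: 501.1 − 1(100.7) = 400.4
  F: 0 + 1(100.7) = 100.7
  D: 378.2 (inert)
Total out = 879.3 kmol/h; y_F = 100.7 / 879.3 = 0.1145.

0.115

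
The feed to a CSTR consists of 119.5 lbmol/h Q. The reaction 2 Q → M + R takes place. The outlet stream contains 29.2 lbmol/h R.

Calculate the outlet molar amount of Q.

61.1 lbmol/h

For R: n = n₀ + 1ξ → 29.2 = 0 + 1ξ, giving ξ = 29.2 lbmol/h.
Outlet amounts (n = n₀ + ν ξ):
  Q: 119.5 − 2(29.2) = 61.1
  M: 0 + 1(29.2) = 29.2
  R: 0 + 1(29.2) = 29.2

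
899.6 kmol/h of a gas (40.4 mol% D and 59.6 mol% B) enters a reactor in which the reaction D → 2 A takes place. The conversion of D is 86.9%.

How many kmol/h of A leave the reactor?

D reacted = 0.869 × 363.4 = 315.8 kmol/h; ν_D = −1, so ξ = 315.8/1 = 315.8 kmol/h.
Outlet amounts (n = n₀ + ν ξ):
  D: 363.4 − 1(315.8) = 47.61
  A: 0 + 2(315.8) = 631.7
  B: 536.2 (inert)

632 kmol/h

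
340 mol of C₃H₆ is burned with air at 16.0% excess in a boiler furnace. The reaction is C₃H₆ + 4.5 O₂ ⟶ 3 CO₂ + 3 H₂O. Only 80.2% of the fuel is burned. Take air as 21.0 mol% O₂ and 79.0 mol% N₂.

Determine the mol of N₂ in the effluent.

Stoichiometric O₂ = 4.5 × 340 = 1530 mol; O₂ fed = 1530 × 1.160 = 1775 mol.
N₂ fed = 1775 × 79/21 = 6677 mol.
Fuel reacted = 0.802 × 340 → ξ = 272.7 mol.
Outlet (n = n₀ + ν ξ):
  C₃H₆: 340 − 1(272.7) = 67.32
  O₂: 1775 − 4.5(272.7) = 547.7
  N₂: 6677 (inert)
  CO₂: 0 + 3(272.7) = 818
  H₂O: 0 + 3(272.7) = 818

6680 mol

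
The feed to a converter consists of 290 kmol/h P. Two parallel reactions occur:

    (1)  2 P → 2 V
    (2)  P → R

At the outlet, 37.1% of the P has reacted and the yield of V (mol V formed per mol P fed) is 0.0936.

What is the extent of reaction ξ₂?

Yield of V: 2ξ₁ / 290 = 0.0936 → ξ₁ = 13.57 kmol/h.
Conversion of P: 2ξ₁ + 1ξ₂ = 0.371 × 290 = 107.6 → ξ₂ = 80.45 kmol/h.
Outlet amounts (n = n₀ + Σ ν·ξ):
  P: 290 − 2(13.57) − 1(80.45) = 182.4
  V: 0 + 2(13.57) = 27.14
  R: 0 + 1(80.45) = 80.45

ξ₂ = 80.4 kmol/h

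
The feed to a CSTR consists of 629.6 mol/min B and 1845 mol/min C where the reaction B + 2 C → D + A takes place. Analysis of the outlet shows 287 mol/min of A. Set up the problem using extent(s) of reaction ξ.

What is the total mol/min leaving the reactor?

For A: n = n₀ + 1ξ → 287 = 0 + 1ξ, giving ξ = 287 mol/min.
Outlet amounts (n = n₀ + ν ξ):
  B: 629.6 − 1(287) = 342.6
  C: 1845 − 2(287) = 1271
  D: 0 + 1(287) = 287
  A: 0 + 1(287) = 287
Total out = 342.6 + 1271 + 287 + 287 = 2188 mol/min.

2190 mol/min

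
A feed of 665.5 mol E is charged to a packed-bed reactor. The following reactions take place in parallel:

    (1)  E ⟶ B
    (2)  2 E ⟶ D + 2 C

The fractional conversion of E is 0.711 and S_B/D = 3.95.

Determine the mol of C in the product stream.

159 mol

Conversion of E: E consumed = 0.711 × 665.5 = 473.2 mol = 1ξ₁ + 2ξ₂.
Selectivity: 1ξ₁ / (1ξ₂) = 3.95 → ξ₁ = 3.95 ξ₂.
Substitute: (1·3.95 + 2) ξ₂ = 473.2 → ξ₂ = 79.52 mol, ξ₁ = 314.1 mol.
Outlet amounts (n = n₀ + Σ ν·ξ):
  E: 665.5 − 1(314.1) − 2(79.52) = 192.3
  B: 0 + 1(314.1) = 314.1
  D: 0 + 1(79.52) = 79.52
  C: 0 + 2(79.52) = 159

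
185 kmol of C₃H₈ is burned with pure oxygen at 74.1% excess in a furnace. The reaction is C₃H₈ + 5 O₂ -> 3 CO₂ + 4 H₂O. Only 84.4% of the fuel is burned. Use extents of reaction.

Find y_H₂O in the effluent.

Stoichiometric O₂ = 5 × 185 = 925 kmol; O₂ fed = 925 × 1.741 = 1610 kmol.
Fuel reacted = 0.844 × 185 → ξ = 156.1 kmol.
Outlet (n = n₀ + ν ξ):
  C₃H₈: 185 − 1(156.1) = 28.86
  O₂: 1610 − 5(156.1) = 829.7
  CO₂: 0 + 3(156.1) = 468.4
  H₂O: 0 + 4(156.1) = 624.6
Total out = 1952 kmol; y_H₂O = 624.6 / 1952 = 0.32.

0.32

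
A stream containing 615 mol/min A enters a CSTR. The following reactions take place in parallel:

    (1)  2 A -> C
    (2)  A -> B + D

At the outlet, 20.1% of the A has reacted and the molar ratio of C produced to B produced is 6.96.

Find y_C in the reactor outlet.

Conversion of A: A consumed = 0.201 × 615 = 123.6 mol/min = 2ξ₁ + 1ξ₂.
Selectivity: 1ξ₁ / (1ξ₂) = 6.96 → ξ₁ = 6.96 ξ₂.
Substitute: (2·6.96 + 1) ξ₂ = 123.6 → ξ₂ = 8.285 mol/min, ξ₁ = 57.66 mol/min.
Outlet amounts (n = n₀ + Σ ν·ξ):
  A: 615 − 2(57.66) − 1(8.285) = 491.4
  C: 0 + 1(57.66) = 57.66
  B: 0 + 1(8.285) = 8.285
  D: 0 + 1(8.285) = 8.285
Total out = 565.6 mol/min; y_C = 57.66 / 565.6 = 0.1019.

0.102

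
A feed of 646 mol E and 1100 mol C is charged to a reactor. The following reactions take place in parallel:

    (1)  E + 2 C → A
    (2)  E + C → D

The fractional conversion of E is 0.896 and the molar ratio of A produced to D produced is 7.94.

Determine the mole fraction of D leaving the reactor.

Conversion of E: E consumed = 0.896 × 646 = 578.8 mol = 1ξ₁ + 1ξ₂.
Selectivity: 1ξ₁ / (1ξ₂) = 7.94 → ξ₁ = 7.94 ξ₂.
Substitute: (1·7.94 + 1) ξ₂ = 578.8 → ξ₂ = 64.74 mol, ξ₁ = 514.1 mol.
Outlet amounts (n = n₀ + Σ ν·ξ):
  E: 646 − 1(514.1) − 1(64.74) = 67.18
  C: 1100 − 2(514.1) − 1(64.74) = 7.113
  A: 0 + 1(514.1) = 514.1
  D: 0 + 1(64.74) = 64.74
Total out = 653.1 mol; y_D = 64.74 / 653.1 = 0.09913.

0.0991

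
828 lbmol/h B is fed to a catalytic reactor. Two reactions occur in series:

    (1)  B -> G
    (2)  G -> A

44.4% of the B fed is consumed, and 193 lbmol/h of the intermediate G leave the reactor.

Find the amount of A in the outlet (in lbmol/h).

175 lbmol/h

Conversion of B: B consumed = 1ξ₁ = 0.444 × 828 → ξ₁ = 367.6 lbmol/h.
G balance: n_G = 0 + 1ξ₁ − 1ξ₂ = 193 → ξ₂ = (1·367.6 − 193)/1 = 174.6 lbmol/h.
Outlet amounts (n = n₀ + Σ ν·ξ):
  B: 828 − 1(367.6) = 460.4
  G: 0 + 1(367.6) − 1(174.6) = 193
  A: 0 + 1(174.6) = 174.6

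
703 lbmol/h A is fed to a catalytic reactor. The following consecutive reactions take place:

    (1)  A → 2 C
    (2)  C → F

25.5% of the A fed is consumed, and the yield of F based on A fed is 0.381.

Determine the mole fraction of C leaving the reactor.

0.103

Conversion of A: A consumed = 1ξ₁ = 0.255 × 703 → ξ₁ = 179.3 lbmol/h.
Yield of F: 1ξ₂ / 703 = 0.381 → ξ₂ = 267.8 lbmol/h.
Outlet amounts (n = n₀ + Σ ν·ξ):
  A: 703 − 1(179.3) = 523.7
  C: 0 + 2(179.3) − 1(267.8) = 90.69
  F: 0 + 1(267.8) = 267.8
Total out = 882.3 lbmol/h; y_C = 90.69 / 882.3 = 0.1028.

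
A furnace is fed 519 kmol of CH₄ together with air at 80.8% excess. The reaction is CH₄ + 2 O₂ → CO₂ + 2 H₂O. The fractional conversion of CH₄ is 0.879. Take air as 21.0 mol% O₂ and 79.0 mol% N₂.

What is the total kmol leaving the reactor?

9460 kmol

Stoichiometric O₂ = 2 × 519 = 1038 kmol; O₂ fed = 1038 × 1.808 = 1877 kmol.
N₂ fed = 1877 × 79/21 = 7060 kmol.
Fuel reacted = 0.879 × 519 → ξ = 456.2 kmol.
Outlet (n = n₀ + ν ξ):
  CH₄: 519 − 1(456.2) = 62.8
  O₂: 1877 − 2(456.2) = 964.3
  N₂: 7060 (inert)
  CO₂: 0 + 1(456.2) = 456.2
  H₂O: 0 + 2(456.2) = 912.4
Total out = 62.8 + 964.3 + 7060 + 456.2 + 912.4 = 9456 kmol.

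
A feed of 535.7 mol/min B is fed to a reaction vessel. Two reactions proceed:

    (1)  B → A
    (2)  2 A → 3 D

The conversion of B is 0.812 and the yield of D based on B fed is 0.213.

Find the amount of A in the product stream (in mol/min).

359 mol/min

Conversion of B: B consumed = 1ξ₁ = 0.812 × 535.7 → ξ₁ = 435 mol/min.
Yield of D: 3ξ₂ / 535.7 = 0.213 → ξ₂ = 38.03 mol/min.
Outlet amounts (n = n₀ + Σ ν·ξ):
  B: 535.7 − 1(435) = 100.7
  A: 0 + 1(435) − 2(38.03) = 358.9
  D: 0 + 3(38.03) = 114.1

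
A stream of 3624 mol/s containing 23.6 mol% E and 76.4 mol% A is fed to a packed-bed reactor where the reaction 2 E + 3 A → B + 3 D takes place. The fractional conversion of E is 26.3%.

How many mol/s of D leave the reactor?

E reacted = 0.263 × 855.3 = 224.9 mol/s; ν_E = −2, so ξ = 224.9/2 = 112.5 mol/s.
Outlet amounts (n = n₀ + ν ξ):
  E: 855.3 − 2(112.5) = 630.3
  A: 2769 − 3(112.5) = 2431
  B: 0 + 1(112.5) = 112.5
  D: 0 + 3(112.5) = 337.4

337 mol/s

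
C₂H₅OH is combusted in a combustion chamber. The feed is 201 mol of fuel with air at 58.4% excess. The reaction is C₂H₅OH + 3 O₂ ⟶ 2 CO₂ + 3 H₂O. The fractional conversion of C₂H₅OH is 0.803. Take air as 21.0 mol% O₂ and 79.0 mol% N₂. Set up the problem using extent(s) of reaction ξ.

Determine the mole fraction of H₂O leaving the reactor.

Stoichiometric O₂ = 3 × 201 = 603 mol; O₂ fed = 603 × 1.584 = 955.2 mol.
N₂ fed = 955.2 × 79/21 = 3593 mol.
Fuel reacted = 0.803 × 201 → ξ = 161.4 mol.
Outlet (n = n₀ + ν ξ):
  C₂H₅OH: 201 − 1(161.4) = 39.6
  O₂: 955.2 − 3(161.4) = 470.9
  N₂: 3593 (inert)
  CO₂: 0 + 2(161.4) = 322.8
  H₂O: 0 + 3(161.4) = 484.2
Total out = 4911 mol; y_H₂O = 484.2 / 4911 = 0.0986.

0.0986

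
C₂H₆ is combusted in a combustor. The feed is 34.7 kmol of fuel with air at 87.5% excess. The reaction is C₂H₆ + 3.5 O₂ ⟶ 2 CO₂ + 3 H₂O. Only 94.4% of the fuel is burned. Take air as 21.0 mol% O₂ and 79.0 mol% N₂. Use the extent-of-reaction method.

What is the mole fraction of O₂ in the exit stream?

0.0996

Stoichiometric O₂ = 3.5 × 34.7 = 121.5 kmol; O₂ fed = 121.5 × 1.875 = 227.7 kmol.
N₂ fed = 227.7 × 79/21 = 856.7 kmol.
Fuel reacted = 0.944 × 34.7 → ξ = 32.76 kmol.
Outlet (n = n₀ + ν ξ):
  C₂H₆: 34.7 − 1(32.76) = 1.943
  O₂: 227.7 − 3.5(32.76) = 113.1
  N₂: 856.7 (inert)
  CO₂: 0 + 2(32.76) = 65.51
  H₂O: 0 + 3(32.76) = 98.27
Total out = 1135 kmol; y_O₂ = 113.1 / 1135 = 0.09958.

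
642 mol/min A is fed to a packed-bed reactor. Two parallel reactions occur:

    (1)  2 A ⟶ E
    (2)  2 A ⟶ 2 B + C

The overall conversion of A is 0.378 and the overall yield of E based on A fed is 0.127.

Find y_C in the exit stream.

Yield of E: 1ξ₁ / 642 = 0.127 → ξ₁ = 81.53 mol/min.
Conversion of A: 2ξ₁ + 2ξ₂ = 0.378 × 642 = 242.7 → ξ₂ = 39.8 mol/min.
Outlet amounts (n = n₀ + Σ ν·ξ):
  A: 642 − 2(81.53) − 2(39.8) = 399.3
  E: 0 + 1(81.53) = 81.53
  B: 0 + 2(39.8) = 79.61
  C: 0 + 1(39.8) = 39.8
Total out = 600.3 mol/min; y_C = 39.8 / 600.3 = 0.06631.

0.0663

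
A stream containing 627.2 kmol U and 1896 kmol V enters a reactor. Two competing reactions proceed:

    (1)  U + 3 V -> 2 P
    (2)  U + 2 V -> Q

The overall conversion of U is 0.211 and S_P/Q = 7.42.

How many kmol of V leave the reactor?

Conversion of U: U consumed = 0.211 × 627.2 = 132.3 kmol = 1ξ₁ + 1ξ₂.
Selectivity: 2ξ₁ / (1ξ₂) = 7.42 → ξ₁ = 3.71 ξ₂.
Substitute: (1·3.71 + 1) ξ₂ = 132.3 → ξ₂ = 28.1 kmol, ξ₁ = 104.2 kmol.
Outlet amounts (n = n₀ + Σ ν·ξ):
  U: 627.2 − 1(104.2) − 1(28.1) = 494.9
  V: 1896 − 3(104.2) − 2(28.1) = 1527
  P: 0 + 2(104.2) = 208.5
  Q: 0 + 1(28.1) = 28.1

1530 kmol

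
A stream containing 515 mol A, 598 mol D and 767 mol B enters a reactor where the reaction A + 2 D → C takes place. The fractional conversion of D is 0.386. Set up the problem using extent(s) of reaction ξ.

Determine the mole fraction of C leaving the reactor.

D reacted = 0.386 × 598 = 230.8 mol; ν_D = −2, so ξ = 230.8/2 = 115.4 mol.
Outlet amounts (n = n₀ + ν ξ):
  A: 515 − 1(115.4) = 399.6
  D: 598 − 2(115.4) = 367.2
  C: 0 + 1(115.4) = 115.4
  B: 767 (inert)
Total out = 1649 mol; y_C = 115.4 / 1649 = 0.06998.

0.07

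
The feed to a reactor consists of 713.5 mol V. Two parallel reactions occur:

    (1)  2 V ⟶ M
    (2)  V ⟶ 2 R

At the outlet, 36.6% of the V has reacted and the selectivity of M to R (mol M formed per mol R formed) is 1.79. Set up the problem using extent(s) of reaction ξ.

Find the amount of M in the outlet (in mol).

115 mol

Conversion of V: V consumed = 0.366 × 713.5 = 261.1 mol = 2ξ₁ + 1ξ₂.
Selectivity: 1ξ₁ / (2ξ₂) = 1.79 → ξ₁ = 3.58 ξ₂.
Substitute: (2·3.58 + 1) ξ₂ = 261.1 → ξ₂ = 32 mol, ξ₁ = 114.6 mol.
Outlet amounts (n = n₀ + Σ ν·ξ):
  V: 713.5 − 2(114.6) − 1(32) = 452.4
  M: 0 + 1(114.6) = 114.6
  R: 0 + 2(32) = 64.01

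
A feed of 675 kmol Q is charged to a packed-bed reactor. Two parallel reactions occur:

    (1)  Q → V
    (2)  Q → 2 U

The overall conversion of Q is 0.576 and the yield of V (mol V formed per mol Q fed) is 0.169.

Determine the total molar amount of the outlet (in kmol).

950 kmol

Yield of V: 1ξ₁ / 675 = 0.169 → ξ₁ = 114.1 kmol.
Conversion of Q: 1ξ₁ + 1ξ₂ = 0.576 × 675 = 388.8 → ξ₂ = 274.7 kmol.
Outlet amounts (n = n₀ + Σ ν·ξ):
  Q: 675 − 1(114.1) − 1(274.7) = 286.2
  V: 0 + 1(114.1) = 114.1
  U: 0 + 2(274.7) = 549.4
Total out = 286.2 + 114.1 + 549.4 = 949.7 kmol.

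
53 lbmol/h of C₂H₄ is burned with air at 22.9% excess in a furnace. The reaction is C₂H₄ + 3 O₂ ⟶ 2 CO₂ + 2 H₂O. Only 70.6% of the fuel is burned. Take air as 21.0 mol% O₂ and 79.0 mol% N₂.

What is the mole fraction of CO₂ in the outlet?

0.0761

Stoichiometric O₂ = 3 × 53 = 159 lbmol/h; O₂ fed = 159 × 1.229 = 195.4 lbmol/h.
N₂ fed = 195.4 × 79/21 = 735.1 lbmol/h.
Fuel reacted = 0.706 × 53 → ξ = 37.42 lbmol/h.
Outlet (n = n₀ + ν ξ):
  C₂H₄: 53 − 1(37.42) = 15.58
  O₂: 195.4 − 3(37.42) = 83.16
  N₂: 735.1 (inert)
  CO₂: 0 + 2(37.42) = 74.84
  H₂O: 0 + 2(37.42) = 74.84
Total out = 983.5 lbmol/h; y_CO₂ = 74.84 / 983.5 = 0.07609.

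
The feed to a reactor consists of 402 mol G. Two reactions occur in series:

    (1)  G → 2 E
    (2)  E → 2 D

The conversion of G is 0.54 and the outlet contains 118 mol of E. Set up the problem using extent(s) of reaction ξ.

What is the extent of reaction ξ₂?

ξ₂ = 316 mol

Conversion of G: G consumed = 1ξ₁ = 0.54 × 402 → ξ₁ = 217.1 mol.
E balance: n_E = 0 + 2ξ₁ − 1ξ₂ = 118 → ξ₂ = (2·217.1 − 118)/1 = 316.2 mol.
Outlet amounts (n = n₀ + Σ ν·ξ):
  G: 402 − 1(217.1) = 184.9
  E: 0 + 2(217.1) − 1(316.2) = 118
  D: 0 + 2(316.2) = 632.3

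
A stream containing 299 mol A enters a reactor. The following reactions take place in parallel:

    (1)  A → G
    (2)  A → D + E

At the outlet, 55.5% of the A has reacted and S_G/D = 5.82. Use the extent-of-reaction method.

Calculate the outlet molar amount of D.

24.3 mol

Conversion of A: A consumed = 0.555 × 299 = 165.9 mol = 1ξ₁ + 1ξ₂.
Selectivity: 1ξ₁ / (1ξ₂) = 5.82 → ξ₁ = 5.82 ξ₂.
Substitute: (1·5.82 + 1) ξ₂ = 165.9 → ξ₂ = 24.33 mol, ξ₁ = 141.6 mol.
Outlet amounts (n = n₀ + Σ ν·ξ):
  A: 299 − 1(141.6) − 1(24.33) = 133.1
  G: 0 + 1(141.6) = 141.6
  D: 0 + 1(24.33) = 24.33
  E: 0 + 1(24.33) = 24.33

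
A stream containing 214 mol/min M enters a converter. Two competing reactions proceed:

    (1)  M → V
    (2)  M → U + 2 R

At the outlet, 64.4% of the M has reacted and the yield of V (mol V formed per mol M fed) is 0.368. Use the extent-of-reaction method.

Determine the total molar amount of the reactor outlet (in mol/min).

332 mol/min

Yield of V: 1ξ₁ / 214 = 0.368 → ξ₁ = 78.75 mol/min.
Conversion of M: 1ξ₁ + 1ξ₂ = 0.644 × 214 = 137.8 → ξ₂ = 59.06 mol/min.
Outlet amounts (n = n₀ + Σ ν·ξ):
  M: 214 − 1(78.75) − 1(59.06) = 76.18
  V: 0 + 1(78.75) = 78.75
  U: 0 + 1(59.06) = 59.06
  R: 0 + 2(59.06) = 118.1
Total out = 76.18 + 78.75 + 59.06 + 118.1 = 332.1 mol/min.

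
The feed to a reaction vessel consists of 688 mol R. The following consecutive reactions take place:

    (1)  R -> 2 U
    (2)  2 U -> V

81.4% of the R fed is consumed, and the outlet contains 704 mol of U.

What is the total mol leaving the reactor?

1040 mol

Conversion of R: R consumed = 1ξ₁ = 0.814 × 688 → ξ₁ = 560 mol.
U balance: n_U = 0 + 2ξ₁ − 2ξ₂ = 704 → ξ₂ = (2·560 − 704)/2 = 208 mol.
Outlet amounts (n = n₀ + Σ ν·ξ):
  R: 688 − 1(560) = 128
  U: 0 + 2(560) − 2(208) = 704
  V: 0 + 1(208) = 208
Total out = 128 + 704 + 208 = 1040 mol.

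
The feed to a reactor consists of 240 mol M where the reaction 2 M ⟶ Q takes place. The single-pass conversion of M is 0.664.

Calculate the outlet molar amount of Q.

79.7 mol

M reacted = 0.664 × 240 = 159.4 mol; ν_M = −2, so ξ = 159.4/2 = 79.68 mol.
Outlet amounts (n = n₀ + ν ξ):
  M: 240 − 2(79.68) = 80.64
  Q: 0 + 1(79.68) = 79.68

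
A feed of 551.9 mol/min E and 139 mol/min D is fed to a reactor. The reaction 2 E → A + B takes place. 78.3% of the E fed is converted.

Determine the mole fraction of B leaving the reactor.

E reacted = 0.783 × 551.9 = 432.1 mol/min; ν_E = −2, so ξ = 432.1/2 = 216.1 mol/min.
Outlet amounts (n = n₀ + ν ξ):
  E: 551.9 − 2(216.1) = 119.8
  A: 0 + 1(216.1) = 216.1
  B: 0 + 1(216.1) = 216.1
  D: 139 (inert)
Total out = 690.9 mol/min; y_B = 216.1 / 690.9 = 0.3127.

0.313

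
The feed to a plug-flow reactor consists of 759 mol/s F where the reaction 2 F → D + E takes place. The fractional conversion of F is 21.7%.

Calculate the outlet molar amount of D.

F reacted = 0.217 × 759 = 164.7 mol/s; ν_F = −2, so ξ = 164.7/2 = 82.35 mol/s.
Outlet amounts (n = n₀ + ν ξ):
  F: 759 − 2(82.35) = 594.3
  D: 0 + 1(82.35) = 82.35
  E: 0 + 1(82.35) = 82.35

82.4 mol/s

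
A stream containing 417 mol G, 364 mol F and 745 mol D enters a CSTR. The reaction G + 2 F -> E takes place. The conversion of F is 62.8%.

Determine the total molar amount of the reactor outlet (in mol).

1300 mol

F reacted = 0.628 × 364 = 228.6 mol; ν_F = −2, so ξ = 228.6/2 = 114.3 mol.
Outlet amounts (n = n₀ + ν ξ):
  G: 417 − 1(114.3) = 302.7
  F: 364 − 2(114.3) = 135.4
  E: 0 + 1(114.3) = 114.3
  D: 745 (inert)
Total out = 302.7 + 135.4 + 114.3 + 745 = 1297 mol.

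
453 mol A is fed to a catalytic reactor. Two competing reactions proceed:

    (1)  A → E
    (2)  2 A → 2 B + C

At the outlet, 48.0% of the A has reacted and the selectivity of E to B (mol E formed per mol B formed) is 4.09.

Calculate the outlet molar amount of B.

Conversion of A: A consumed = 0.48 × 453 = 217.4 mol = 1ξ₁ + 2ξ₂.
Selectivity: 1ξ₁ / (2ξ₂) = 4.09 → ξ₁ = 8.18 ξ₂.
Substitute: (1·8.18 + 2) ξ₂ = 217.4 → ξ₂ = 21.36 mol, ξ₁ = 174.7 mol.
Outlet amounts (n = n₀ + Σ ν·ξ):
  A: 453 − 1(174.7) − 2(21.36) = 235.6
  E: 0 + 1(174.7) = 174.7
  B: 0 + 2(21.36) = 42.72
  C: 0 + 1(21.36) = 21.36

42.7 mol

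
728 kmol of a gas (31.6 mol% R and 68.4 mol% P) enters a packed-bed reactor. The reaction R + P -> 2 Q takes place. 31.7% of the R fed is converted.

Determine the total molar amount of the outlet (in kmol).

R reacted = 0.317 × 230 = 72.93 kmol; ν_R = −1, so ξ = 72.93/1 = 72.93 kmol.
Outlet amounts (n = n₀ + ν ξ):
  R: 230 − 1(72.93) = 157.1
  P: 498 − 1(72.93) = 425
  Q: 0 + 2(72.93) = 145.9
Total out = 157.1 + 425 + 145.9 = 728 kmol.

728 kmol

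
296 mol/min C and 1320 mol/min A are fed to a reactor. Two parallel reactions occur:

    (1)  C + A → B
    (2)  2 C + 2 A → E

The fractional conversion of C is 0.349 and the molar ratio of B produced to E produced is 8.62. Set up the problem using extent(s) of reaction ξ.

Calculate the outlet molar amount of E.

Conversion of C: C consumed = 0.349 × 296 = 103.3 mol/min = 1ξ₁ + 2ξ₂.
Selectivity: 1ξ₁ / (1ξ₂) = 8.62 → ξ₁ = 8.62 ξ₂.
Substitute: (1·8.62 + 2) ξ₂ = 103.3 → ξ₂ = 9.727 mol/min, ξ₁ = 83.85 mol/min.
Outlet amounts (n = n₀ + Σ ν·ξ):
  C: 296 − 1(83.85) − 2(9.727) = 192.7
  A: 1320 − 1(83.85) − 2(9.727) = 1217
  B: 0 + 1(83.85) = 83.85
  E: 0 + 1(9.727) = 9.727

9.73 mol/min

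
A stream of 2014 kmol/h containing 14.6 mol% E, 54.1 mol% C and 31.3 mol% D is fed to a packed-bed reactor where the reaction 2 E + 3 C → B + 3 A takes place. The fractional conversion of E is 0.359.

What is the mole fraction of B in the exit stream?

0.0269

E reacted = 0.359 × 294 = 105.6 kmol/h; ν_E = −2, so ξ = 105.6/2 = 52.78 kmol/h.
Outlet amounts (n = n₀ + ν ξ):
  E: 294 − 2(52.78) = 188.5
  C: 1090 − 3(52.78) = 931.2
  B: 0 + 1(52.78) = 52.78
  A: 0 + 3(52.78) = 158.3
  D: 630.4 (inert)
Total out = 1961 kmol/h; y_B = 52.78 / 1961 = 0.02691.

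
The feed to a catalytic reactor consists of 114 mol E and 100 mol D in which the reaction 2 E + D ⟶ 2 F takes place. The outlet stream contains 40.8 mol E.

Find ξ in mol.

ξ = 36.6 mol

For E: n = n₀ − 2ξ → 40.8 = 114 − 2ξ, giving ξ = 36.6 mol.
Outlet amounts (n = n₀ + ν ξ):
  E: 114 − 2(36.6) = 40.8
  D: 100 − 1(36.6) = 63.4
  F: 0 + 2(36.6) = 73.2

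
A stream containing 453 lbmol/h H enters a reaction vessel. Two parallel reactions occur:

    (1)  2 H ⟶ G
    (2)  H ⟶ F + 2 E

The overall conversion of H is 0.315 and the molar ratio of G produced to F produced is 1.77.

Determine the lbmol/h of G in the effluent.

Conversion of H: H consumed = 0.315 × 453 = 142.7 lbmol/h = 2ξ₁ + 1ξ₂.
Selectivity: 1ξ₁ / (1ξ₂) = 1.77 → ξ₁ = 1.77 ξ₂.
Substitute: (2·1.77 + 1) ξ₂ = 142.7 → ξ₂ = 31.43 lbmol/h, ξ₁ = 55.63 lbmol/h.
Outlet amounts (n = n₀ + Σ ν·ξ):
  H: 453 − 2(55.63) − 1(31.43) = 310.3
  G: 0 + 1(55.63) = 55.63
  F: 0 + 1(31.43) = 31.43
  E: 0 + 2(31.43) = 62.86

55.6 lbmol/h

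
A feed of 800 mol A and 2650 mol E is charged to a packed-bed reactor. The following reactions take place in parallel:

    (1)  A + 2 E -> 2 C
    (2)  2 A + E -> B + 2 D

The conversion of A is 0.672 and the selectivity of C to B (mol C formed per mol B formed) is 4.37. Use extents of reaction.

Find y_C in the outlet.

0.177

Conversion of A: A consumed = 0.672 × 800 = 537.6 mol = 1ξ₁ + 2ξ₂.
Selectivity: 2ξ₁ / (1ξ₂) = 4.37 → ξ₁ = 2.185 ξ₂.
Substitute: (1·2.185 + 2) ξ₂ = 537.6 → ξ₂ = 128.5 mol, ξ₁ = 280.7 mol.
Outlet amounts (n = n₀ + Σ ν·ξ):
  A: 800 − 1(280.7) − 2(128.5) = 262.4
  E: 2650 − 2(280.7) − 1(128.5) = 1960
  C: 0 + 2(280.7) = 561.4
  B: 0 + 1(128.5) = 128.5
  D: 0 + 2(128.5) = 256.9
Total out = 3169 mol; y_C = 561.4 / 3169 = 0.1771.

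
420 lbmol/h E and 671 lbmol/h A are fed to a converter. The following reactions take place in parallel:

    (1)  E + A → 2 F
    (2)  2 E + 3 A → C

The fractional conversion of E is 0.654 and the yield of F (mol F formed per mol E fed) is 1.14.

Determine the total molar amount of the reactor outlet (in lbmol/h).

Yield of F: 2ξ₁ / 420 = 1.14 → ξ₁ = 239.4 lbmol/h.
Conversion of E: 1ξ₁ + 2ξ₂ = 0.654 × 420 = 274.7 → ξ₂ = 17.64 lbmol/h.
Outlet amounts (n = n₀ + Σ ν·ξ):
  E: 420 − 1(239.4) − 2(17.64) = 145.3
  A: 671 − 1(239.4) − 3(17.64) = 378.7
  F: 0 + 2(239.4) = 478.8
  C: 0 + 1(17.64) = 17.64
Total out = 145.3 + 378.7 + 478.8 + 17.64 = 1020 lbmol/h.

1020 lbmol/h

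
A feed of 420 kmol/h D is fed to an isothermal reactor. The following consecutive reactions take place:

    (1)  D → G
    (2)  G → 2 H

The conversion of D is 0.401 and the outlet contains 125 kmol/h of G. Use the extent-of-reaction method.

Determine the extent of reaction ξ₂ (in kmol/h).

Conversion of D: D consumed = 1ξ₁ = 0.401 × 420 → ξ₁ = 168.4 kmol/h.
G balance: n_G = 0 + 1ξ₁ − 1ξ₂ = 125 → ξ₂ = (1·168.4 − 125)/1 = 43.42 kmol/h.
Outlet amounts (n = n₀ + Σ ν·ξ):
  D: 420 − 1(168.4) = 251.6
  G: 0 + 1(168.4) − 1(43.42) = 125
  H: 0 + 2(43.42) = 86.84

ξ₂ = 43.4 kmol/h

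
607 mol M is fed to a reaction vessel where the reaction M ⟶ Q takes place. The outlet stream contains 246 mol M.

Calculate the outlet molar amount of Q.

361 mol

For M: n = n₀ − 1ξ → 246 = 607 − 1ξ, giving ξ = 361 mol.
Outlet amounts (n = n₀ + ν ξ):
  M: 607 − 1(361) = 246
  Q: 0 + 1(361) = 361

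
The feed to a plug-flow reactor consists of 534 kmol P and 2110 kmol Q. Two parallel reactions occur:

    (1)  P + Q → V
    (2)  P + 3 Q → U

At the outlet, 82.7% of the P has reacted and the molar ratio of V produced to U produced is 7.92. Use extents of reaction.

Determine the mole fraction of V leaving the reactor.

0.186

Conversion of P: P consumed = 0.827 × 534 = 441.6 kmol = 1ξ₁ + 1ξ₂.
Selectivity: 1ξ₁ / (1ξ₂) = 7.92 → ξ₁ = 7.92 ξ₂.
Substitute: (1·7.92 + 1) ξ₂ = 441.6 → ξ₂ = 49.51 kmol, ξ₁ = 392.1 kmol.
Outlet amounts (n = n₀ + Σ ν·ξ):
  P: 534 − 1(392.1) − 1(49.51) = 92.38
  Q: 2110 − 1(392.1) − 3(49.51) = 1569
  V: 0 + 1(392.1) = 392.1
  U: 0 + 1(49.51) = 49.51
Total out = 2103 kmol; y_V = 392.1 / 2103 = 0.1864.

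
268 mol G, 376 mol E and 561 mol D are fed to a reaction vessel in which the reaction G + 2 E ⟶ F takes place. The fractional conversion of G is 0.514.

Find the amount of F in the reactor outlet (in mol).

G reacted = 0.514 × 268 = 137.8 mol; ν_G = −1, so ξ = 137.8/1 = 137.8 mol.
Outlet amounts (n = n₀ + ν ξ):
  G: 268 − 1(137.8) = 130.2
  E: 376 − 2(137.8) = 100.5
  F: 0 + 1(137.8) = 137.8
  D: 561 (inert)

138 mol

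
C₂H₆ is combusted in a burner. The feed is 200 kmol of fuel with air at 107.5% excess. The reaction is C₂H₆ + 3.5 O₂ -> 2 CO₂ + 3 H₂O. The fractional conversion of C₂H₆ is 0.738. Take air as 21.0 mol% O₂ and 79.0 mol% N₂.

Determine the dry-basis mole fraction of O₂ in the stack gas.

Stoichiometric O₂ = 3.5 × 200 = 700 kmol; O₂ fed = 700 × 2.075 = 1453 kmol.
N₂ fed = 1453 × 79/21 = 5464 kmol.
Fuel reacted = 0.738 × 200 → ξ = 147.6 kmol.
Outlet (n = n₀ + ν ξ):
  C₂H₆: 200 − 1(147.6) = 52.4
  O₂: 1453 − 3.5(147.6) = 935.9
  N₂: 5464 (inert)
  CO₂: 0 + 2(147.6) = 295.2
  H₂O: 0 + 3(147.6) = 442.8
Dry total = 6748 kmol; y_O₂ (dry) = 935.9 / 6748 = 0.1387.

0.139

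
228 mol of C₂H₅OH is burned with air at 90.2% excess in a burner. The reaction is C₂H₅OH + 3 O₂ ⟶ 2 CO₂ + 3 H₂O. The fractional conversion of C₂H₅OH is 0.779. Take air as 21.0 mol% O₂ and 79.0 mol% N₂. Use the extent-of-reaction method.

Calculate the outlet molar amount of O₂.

768 mol

Stoichiometric O₂ = 3 × 228 = 684 mol; O₂ fed = 684 × 1.902 = 1301 mol.
N₂ fed = 1301 × 79/21 = 4894 mol.
Fuel reacted = 0.779 × 228 → ξ = 177.6 mol.
Outlet (n = n₀ + ν ξ):
  C₂H₅OH: 228 − 1(177.6) = 50.39
  O₂: 1301 − 3(177.6) = 768.1
  N₂: 4894 (inert)
  CO₂: 0 + 2(177.6) = 355.2
  H₂O: 0 + 3(177.6) = 532.8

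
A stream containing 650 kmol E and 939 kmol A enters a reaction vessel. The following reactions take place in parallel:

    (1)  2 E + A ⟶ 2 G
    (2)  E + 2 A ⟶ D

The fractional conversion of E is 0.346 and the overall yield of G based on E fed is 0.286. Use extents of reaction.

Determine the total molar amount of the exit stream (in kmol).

Yield of G: 2ξ₁ / 650 = 0.286 → ξ₁ = 92.95 kmol.
Conversion of E: 2ξ₁ + 1ξ₂ = 0.346 × 650 = 224.9 → ξ₂ = 39 kmol.
Outlet amounts (n = n₀ + Σ ν·ξ):
  E: 650 − 2(92.95) − 1(39) = 425.1
  A: 939 − 1(92.95) − 2(39) = 768
  G: 0 + 2(92.95) = 185.9
  D: 0 + 1(39) = 39
Total out = 425.1 + 768 + 185.9 + 39 = 1418 kmol.

1420 kmol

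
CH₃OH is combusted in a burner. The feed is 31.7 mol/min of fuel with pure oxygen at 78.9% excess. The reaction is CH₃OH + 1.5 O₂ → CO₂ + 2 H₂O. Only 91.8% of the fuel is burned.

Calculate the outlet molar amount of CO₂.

29.1 mol/min

Stoichiometric O₂ = 1.5 × 31.7 = 47.55 mol/min; O₂ fed = 47.55 × 1.789 = 85.07 mol/min.
Fuel reacted = 0.918 × 31.7 → ξ = 29.1 mol/min.
Outlet (n = n₀ + ν ξ):
  CH₃OH: 31.7 − 1(29.1) = 2.599
  O₂: 85.07 − 1.5(29.1) = 41.42
  CO₂: 0 + 1(29.1) = 29.1
  H₂O: 0 + 2(29.1) = 58.2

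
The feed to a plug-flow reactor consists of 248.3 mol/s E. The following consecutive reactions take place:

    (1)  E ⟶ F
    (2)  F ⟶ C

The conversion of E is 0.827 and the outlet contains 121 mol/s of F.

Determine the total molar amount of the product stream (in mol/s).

248 mol/s

Conversion of E: E consumed = 1ξ₁ = 0.827 × 248.3 → ξ₁ = 205.3 mol/s.
F balance: n_F = 0 + 1ξ₁ − 1ξ₂ = 121 → ξ₂ = (1·205.3 − 121)/1 = 84.34 mol/s.
Outlet amounts (n = n₀ + Σ ν·ξ):
  E: 248.3 − 1(205.3) = 42.96
  F: 0 + 1(205.3) − 1(84.34) = 121
  C: 0 + 1(84.34) = 84.34
Total out = 42.96 + 121 + 84.34 = 248.3 mol/s.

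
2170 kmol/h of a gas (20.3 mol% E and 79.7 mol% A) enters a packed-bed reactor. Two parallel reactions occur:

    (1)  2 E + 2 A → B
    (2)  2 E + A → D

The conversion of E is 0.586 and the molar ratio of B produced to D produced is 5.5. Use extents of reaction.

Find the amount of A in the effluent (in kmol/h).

1490 kmol/h

Conversion of E: E consumed = 0.586 × 440.5 = 258.1 kmol/h = 2ξ₁ + 2ξ₂.
Selectivity: 1ξ₁ / (1ξ₂) = 5.5 → ξ₁ = 5.5 ξ₂.
Substitute: (2·5.5 + 2) ξ₂ = 258.1 → ξ₂ = 19.86 kmol/h, ξ₁ = 109.2 kmol/h.
Outlet amounts (n = n₀ + Σ ν·ξ):
  E: 440.5 − 2(109.2) − 2(19.86) = 182.4
  A: 1729 − 2(109.2) − 1(19.86) = 1491
  B: 0 + 1(109.2) = 109.2
  D: 0 + 1(19.86) = 19.86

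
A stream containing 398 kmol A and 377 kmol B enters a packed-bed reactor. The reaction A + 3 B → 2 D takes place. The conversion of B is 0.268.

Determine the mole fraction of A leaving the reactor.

0.515

B reacted = 0.268 × 377 = 101 kmol; ν_B = −3, so ξ = 101/3 = 33.68 kmol.
Outlet amounts (n = n₀ + ν ξ):
  A: 398 − 1(33.68) = 364.3
  B: 377 − 3(33.68) = 276
  D: 0 + 2(33.68) = 67.36
Total out = 707.6 kmol; y_A = 364.3 / 707.6 = 0.5148.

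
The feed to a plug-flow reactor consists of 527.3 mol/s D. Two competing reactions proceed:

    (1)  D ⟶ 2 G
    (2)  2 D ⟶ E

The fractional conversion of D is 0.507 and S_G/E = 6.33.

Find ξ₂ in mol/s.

Conversion of D: D consumed = 0.507 × 527.3 = 267.3 mol/s = 1ξ₁ + 2ξ₂.
Selectivity: 2ξ₁ / (1ξ₂) = 6.33 → ξ₁ = 3.165 ξ₂.
Substitute: (1·3.165 + 2) ξ₂ = 267.3 → ξ₂ = 51.76 mol/s, ξ₁ = 163.8 mol/s.
Outlet amounts (n = n₀ + Σ ν·ξ):
  D: 527.3 − 1(163.8) − 2(51.76) = 260
  G: 0 + 2(163.8) = 327.6
  E: 0 + 1(51.76) = 51.76

ξ₂ = 51.8 mol/s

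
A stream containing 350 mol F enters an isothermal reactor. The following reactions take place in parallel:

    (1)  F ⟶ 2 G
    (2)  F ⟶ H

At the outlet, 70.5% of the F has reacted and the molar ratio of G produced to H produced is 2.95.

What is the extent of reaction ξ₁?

Conversion of F: F consumed = 0.705 × 350 = 246.8 mol = 1ξ₁ + 1ξ₂.
Selectivity: 2ξ₁ / (1ξ₂) = 2.95 → ξ₁ = 1.475 ξ₂.
Substitute: (1·1.475 + 1) ξ₂ = 246.8 → ξ₂ = 99.7 mol, ξ₁ = 147.1 mol.
Outlet amounts (n = n₀ + Σ ν·ξ):
  F: 350 − 1(147.1) − 1(99.7) = 103.2
  G: 0 + 2(147.1) = 294.1
  H: 0 + 1(99.7) = 99.7

ξ₁ = 147 mol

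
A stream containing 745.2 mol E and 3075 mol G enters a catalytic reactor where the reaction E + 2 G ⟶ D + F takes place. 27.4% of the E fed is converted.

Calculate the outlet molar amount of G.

E reacted = 0.274 × 745.2 = 204.2 mol; ν_E = −1, so ξ = 204.2/1 = 204.2 mol.
Outlet amounts (n = n₀ + ν ξ):
  E: 745.2 − 1(204.2) = 541
  G: 3075 − 2(204.2) = 2667
  D: 0 + 1(204.2) = 204.2
  F: 0 + 1(204.2) = 204.2

2670 mol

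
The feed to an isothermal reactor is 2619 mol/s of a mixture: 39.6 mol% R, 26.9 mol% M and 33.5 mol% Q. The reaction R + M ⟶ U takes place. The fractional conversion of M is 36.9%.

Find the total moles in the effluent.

M reacted = 0.369 × 704.5 = 260 mol/s; ν_M = −1, so ξ = 260/1 = 260 mol/s.
Outlet amounts (n = n₀ + ν ξ):
  R: 1037 − 1(260) = 777.2
  M: 704.5 − 1(260) = 444.5
  U: 0 + 1(260) = 260
  Q: 877.4 (inert)
Total out = 777.2 + 444.5 + 260 + 877.4 = 2359 mol/s.

2360 mol/s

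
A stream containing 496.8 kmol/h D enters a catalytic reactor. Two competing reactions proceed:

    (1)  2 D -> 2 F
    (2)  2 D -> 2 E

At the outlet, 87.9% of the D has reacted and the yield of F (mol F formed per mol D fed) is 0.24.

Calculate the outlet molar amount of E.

Yield of F: 2ξ₁ / 496.8 = 0.24 → ξ₁ = 59.62 kmol/h.
Conversion of D: 2ξ₁ + 2ξ₂ = 0.879 × 496.8 = 436.7 → ξ₂ = 158.7 kmol/h.
Outlet amounts (n = n₀ + Σ ν·ξ):
  D: 496.8 − 2(59.62) − 2(158.7) = 60.11
  F: 0 + 2(59.62) = 119.2
  E: 0 + 2(158.7) = 317.5

317 kmol/h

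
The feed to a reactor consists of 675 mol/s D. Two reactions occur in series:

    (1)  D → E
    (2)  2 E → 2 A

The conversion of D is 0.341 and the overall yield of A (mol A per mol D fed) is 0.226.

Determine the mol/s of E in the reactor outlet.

Conversion of D: D consumed = 1ξ₁ = 0.341 × 675 → ξ₁ = 230.2 mol/s.
Yield of A: 2ξ₂ / 675 = 0.226 → ξ₂ = 76.28 mol/s.
Outlet amounts (n = n₀ + Σ ν·ξ):
  D: 675 − 1(230.2) = 444.8
  E: 0 + 1(230.2) − 2(76.28) = 77.62
  A: 0 + 2(76.28) = 152.6

77.6 mol/s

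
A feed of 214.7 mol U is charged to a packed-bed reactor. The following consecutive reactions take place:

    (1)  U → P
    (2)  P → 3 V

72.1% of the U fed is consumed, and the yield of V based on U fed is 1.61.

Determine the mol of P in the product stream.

39.6 mol

Conversion of U: U consumed = 1ξ₁ = 0.721 × 214.7 → ξ₁ = 154.8 mol.
Yield of V: 3ξ₂ / 214.7 = 1.61 → ξ₂ = 115.2 mol.
Outlet amounts (n = n₀ + Σ ν·ξ):
  U: 214.7 − 1(154.8) = 59.9
  P: 0 + 1(154.8) − 1(115.2) = 39.58
  V: 0 + 3(115.2) = 345.7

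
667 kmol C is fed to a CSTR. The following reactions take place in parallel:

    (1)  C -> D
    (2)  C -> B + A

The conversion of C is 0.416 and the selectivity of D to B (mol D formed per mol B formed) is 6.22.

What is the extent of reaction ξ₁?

ξ₁ = 239 kmol

Conversion of C: C consumed = 0.416 × 667 = 277.5 kmol = 1ξ₁ + 1ξ₂.
Selectivity: 1ξ₁ / (1ξ₂) = 6.22 → ξ₁ = 6.22 ξ₂.
Substitute: (1·6.22 + 1) ξ₂ = 277.5 → ξ₂ = 38.43 kmol, ξ₁ = 239 kmol.
Outlet amounts (n = n₀ + Σ ν·ξ):
  C: 667 − 1(239) − 1(38.43) = 389.5
  D: 0 + 1(239) = 239
  B: 0 + 1(38.43) = 38.43
  A: 0 + 1(38.43) = 38.43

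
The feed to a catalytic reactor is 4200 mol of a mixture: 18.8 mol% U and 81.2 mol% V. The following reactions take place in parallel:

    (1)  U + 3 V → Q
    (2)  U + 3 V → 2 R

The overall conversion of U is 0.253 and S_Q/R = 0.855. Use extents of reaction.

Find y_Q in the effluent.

0.0343

Conversion of U: U consumed = 0.253 × 789.6 = 199.8 mol = 1ξ₁ + 1ξ₂.
Selectivity: 1ξ₁ / (2ξ₂) = 0.855 → ξ₁ = 1.71 ξ₂.
Substitute: (1·1.71 + 1) ξ₂ = 199.8 → ξ₂ = 73.72 mol, ξ₁ = 126.1 mol.
Outlet amounts (n = n₀ + Σ ν·ξ):
  U: 789.6 − 1(126.1) − 1(73.72) = 589.8
  V: 3410 − 3(126.1) − 3(73.72) = 2811
  Q: 0 + 1(126.1) = 126.1
  R: 0 + 2(73.72) = 147.4
Total out = 3674 mol; y_Q = 126.1 / 3674 = 0.03431.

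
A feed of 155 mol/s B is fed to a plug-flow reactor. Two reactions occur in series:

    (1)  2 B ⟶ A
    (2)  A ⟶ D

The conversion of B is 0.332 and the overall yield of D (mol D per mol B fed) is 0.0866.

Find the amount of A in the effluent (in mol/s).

12.3 mol/s

Conversion of B: B consumed = 2ξ₁ = 0.332 × 155 → ξ₁ = 25.73 mol/s.
Yield of D: 1ξ₂ / 155 = 0.0866 → ξ₂ = 13.42 mol/s.
Outlet amounts (n = n₀ + Σ ν·ξ):
  B: 155 − 2(25.73) = 103.5
  A: 0 + 1(25.73) − 1(13.42) = 12.31
  D: 0 + 1(13.42) = 13.42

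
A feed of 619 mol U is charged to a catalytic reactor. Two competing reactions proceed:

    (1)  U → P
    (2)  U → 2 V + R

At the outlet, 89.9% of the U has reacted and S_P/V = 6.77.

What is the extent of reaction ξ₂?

Conversion of U: U consumed = 0.899 × 619 = 556.5 mol = 1ξ₁ + 1ξ₂.
Selectivity: 1ξ₁ / (2ξ₂) = 6.77 → ξ₁ = 13.54 ξ₂.
Substitute: (1·13.54 + 1) ξ₂ = 556.5 → ξ₂ = 38.27 mol, ξ₁ = 518.2 mol.
Outlet amounts (n = n₀ + Σ ν·ξ):
  U: 619 − 1(518.2) − 1(38.27) = 62.52
  P: 0 + 1(518.2) = 518.2
  V: 0 + 2(38.27) = 76.54
  R: 0 + 1(38.27) = 38.27

ξ₂ = 38.3 mol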